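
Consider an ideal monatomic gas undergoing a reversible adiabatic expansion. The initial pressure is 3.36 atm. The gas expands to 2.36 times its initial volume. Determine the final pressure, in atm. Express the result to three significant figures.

P₂ ≈ 0.803 atm

Since PV^γ is constant along a reversible adiabat, P₂ = P₁ (V₁/V₂)^γ.
For a monatomic ideal gas γ = 5/3.
P₂ = 3.36 × (1/2.36)^(5/3) = 0.8032 atm.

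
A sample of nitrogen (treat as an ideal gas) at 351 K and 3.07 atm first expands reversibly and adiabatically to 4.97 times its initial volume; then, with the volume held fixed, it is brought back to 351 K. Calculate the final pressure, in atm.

For a diatomic ideal gas γ = 7/5.
Adiabatic step (PV^γ = const): P₂ = 3.07×(1/4.97)^(7/5) = 0.3253 atm; T₂ = 351×(1/4.97)^(2/5) = 184.8 K.
Isochoric: P₃ = P₂(T₃/T₂) = 0.3253 × (351/184.8) = 0.6177 atm.

P₃ ≈ 0.618 atm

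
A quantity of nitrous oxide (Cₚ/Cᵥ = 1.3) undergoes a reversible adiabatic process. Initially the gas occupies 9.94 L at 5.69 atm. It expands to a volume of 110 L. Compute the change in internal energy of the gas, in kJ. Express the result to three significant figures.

ΔU ≈ -9.82 kJ

P₂ = P₁(V₁/V₂)^γ = 5.69×(9.94/110)^(1.3) = 0.25 atm.
For a reversible adiabat, W_by_gas = (P₁V₁ − P₂V₂)/(γ−1).
W_by = (576500×0.00994 − 25330×0.11) / (0.3) = 9815 J.
Q = 0 ⇒ ΔU = −W_by = -9815 J.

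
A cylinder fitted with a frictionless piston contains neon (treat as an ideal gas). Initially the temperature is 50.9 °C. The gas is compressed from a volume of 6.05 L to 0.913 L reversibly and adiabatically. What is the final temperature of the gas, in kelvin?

T₂ ≈ 1140 K

Adiabatic: T₁V₁^(γ−1) = T₂V₂^(γ−1) ⇒ T₂ = T₁ (V₁/V₂)^(γ−1).
For a monatomic ideal gas γ = 5/3, so γ−1 = 2/3.
T₁ = 50.9 °C = 324 K.
T₂ = 324 × (6.05/0.913)^(2/3) = 1143 K.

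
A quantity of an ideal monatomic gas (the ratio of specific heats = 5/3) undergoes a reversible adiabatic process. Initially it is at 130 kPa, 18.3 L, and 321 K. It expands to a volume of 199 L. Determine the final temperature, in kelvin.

Adiabatic: T₁V₁^(γ−1) = T₂V₂^(γ−1) ⇒ T₂ = T₁ (V₁/V₂)^(γ−1).
T₂ = 321 × (18.3/199)^(2/3) = 65.4 K.

T₂ ≈ 65.4 K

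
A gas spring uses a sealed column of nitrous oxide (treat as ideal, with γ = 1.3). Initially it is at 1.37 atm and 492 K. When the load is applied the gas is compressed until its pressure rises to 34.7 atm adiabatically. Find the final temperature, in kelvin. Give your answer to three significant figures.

T₂ ≈ 1040 K

Adiabatic: T₂/T₁ = (P₂/P₁)^((γ−1)/γ).
T₂ = 492 × (34.7/1.37)^(0.231) = 1037 K.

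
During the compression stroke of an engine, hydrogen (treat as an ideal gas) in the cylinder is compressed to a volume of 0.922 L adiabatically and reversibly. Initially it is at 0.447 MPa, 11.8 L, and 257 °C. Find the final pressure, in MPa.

P₂ ≈ 15.9 MPa

Since PV^γ is constant along a reversible adiabat, P₂ = P₁ (V₁/V₂)^γ.
γ = 7/5 for a diatomic ideal gas.
P₂ = 0.447 × (11.8/0.922)^(7/5) = 15.86 MPa.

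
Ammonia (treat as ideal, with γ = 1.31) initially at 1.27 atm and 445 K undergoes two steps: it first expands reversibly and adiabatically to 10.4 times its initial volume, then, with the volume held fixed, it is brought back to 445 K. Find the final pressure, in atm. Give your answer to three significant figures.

Adiabatic step (PV^γ = const): P₂ = 1.27×(1/10.4)^(1.31) = 0.05909 atm; T₂ = 445×(1/10.4)^(0.31) = 215.3 K.
Isochoric: P₃ = P₂(T₃/T₂) = 0.05909 × (445/215.3) = 0.1221 atm.

P₃ ≈ 0.122 atm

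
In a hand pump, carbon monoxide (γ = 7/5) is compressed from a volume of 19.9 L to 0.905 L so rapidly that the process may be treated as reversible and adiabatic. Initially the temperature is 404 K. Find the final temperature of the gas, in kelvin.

T₂ ≈ 1390 K

Adiabatic: T₁V₁^(γ−1) = T₂V₂^(γ−1) ⇒ T₂ = T₁ (V₁/V₂)^(γ−1).
T₂ = 404 × (19.9/0.905)^(2/5) = 1391 K.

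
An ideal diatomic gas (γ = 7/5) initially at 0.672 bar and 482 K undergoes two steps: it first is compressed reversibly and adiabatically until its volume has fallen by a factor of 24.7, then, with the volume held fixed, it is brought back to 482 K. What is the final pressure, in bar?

P₃ ≈ 16.6 bar

Adiabatic step (PV^γ = const): P₂ = 0.672×24.7^(7/5) = 59.86 bar; T₂ = 482×24.7^(2/5) = 1738 K.
Isochoric: P₃ = P₂(T₃/T₂) = 59.86 × (482/1738) = 16.6 bar.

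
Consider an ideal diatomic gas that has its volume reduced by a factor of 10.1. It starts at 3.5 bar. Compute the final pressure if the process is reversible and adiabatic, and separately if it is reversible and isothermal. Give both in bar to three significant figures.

For a diatomic ideal gas γ = 7/5.
Isothermal: P₂ = P₁(V₁/V₂) = 3.5×10.1 = 35.35 bar.
Adiabatic: P₂ = P₁(V₁/V₂)^γ = 3.5×10.1^(7/5) = 89.15 bar.

adiabatic: 89.1 bar; isothermal: 35.4 bar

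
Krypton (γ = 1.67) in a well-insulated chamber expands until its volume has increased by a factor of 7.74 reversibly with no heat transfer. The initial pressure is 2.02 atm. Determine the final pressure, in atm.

P₂ ≈ 0.0662 atm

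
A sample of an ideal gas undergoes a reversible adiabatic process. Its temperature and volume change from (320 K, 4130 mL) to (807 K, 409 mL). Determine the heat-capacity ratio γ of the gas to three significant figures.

γ ≈ 1.40

TV^(γ−1) = const ⇒ γ − 1 = ln(T₂/T₁) / ln(V₁/V₂).
γ = 1 + ln(807/320) / ln(4130/409) = 1.4.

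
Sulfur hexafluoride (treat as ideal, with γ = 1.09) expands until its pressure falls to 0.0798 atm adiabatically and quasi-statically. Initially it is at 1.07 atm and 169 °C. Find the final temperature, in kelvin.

Adiabatic: T₂/T₁ = (P₂/P₁)^((γ−1)/γ).
T₁ = 169 °C = 442.1 K.
T₂ = 442.1 × (0.0798/1.07)^(0.0826) = 356.8 K.

T₂ ≈ 357 K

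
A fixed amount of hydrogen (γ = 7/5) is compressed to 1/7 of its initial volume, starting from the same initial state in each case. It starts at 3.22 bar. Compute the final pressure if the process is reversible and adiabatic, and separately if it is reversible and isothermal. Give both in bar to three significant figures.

adiabatic: 49.1 bar; isothermal: 22.5 bar

Isothermal: P₂ = P₁(V₁/V₂) = 3.22×7 = 22.54 bar.
Adiabatic: P₂ = P₁(V₁/V₂)^γ = 3.22×7^(7/5) = 49.09 bar.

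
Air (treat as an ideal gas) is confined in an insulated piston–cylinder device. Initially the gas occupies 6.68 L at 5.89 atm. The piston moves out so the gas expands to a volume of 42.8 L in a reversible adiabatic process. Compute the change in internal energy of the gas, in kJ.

ΔU ≈ -5.23 kJ

γ = 7/5 for a diatomic ideal gas.
P₂ = P₁(V₁/V₂)^γ = 5.89×(6.68/42.8)^(7/5) = 0.4373 atm.
For a reversible adiabat, W_by_gas = (P₁V₁ − P₂V₂)/(γ−1).
W_by = (596800×0.00668 − 44310×0.0428) / (2/5) = 5226 J.
Q = 0 ⇒ ΔU = −W_by = -5226 J.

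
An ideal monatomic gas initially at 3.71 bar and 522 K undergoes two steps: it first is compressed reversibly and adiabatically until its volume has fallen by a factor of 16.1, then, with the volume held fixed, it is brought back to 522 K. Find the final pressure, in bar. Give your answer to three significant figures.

P₃ ≈ 59.7 bar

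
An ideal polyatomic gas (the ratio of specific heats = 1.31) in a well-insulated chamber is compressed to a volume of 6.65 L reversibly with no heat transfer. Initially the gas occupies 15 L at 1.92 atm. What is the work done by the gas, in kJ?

W ≈ -2.70 kJ

P₂ = P₁(V₁/V₂)^γ = 1.92×(15/6.65)^(1.31) = 5.573 atm.
For a reversible adiabat, W_by_gas = (P₁V₁ − P₂V₂)/(γ−1).
W_by = (194500×0.015 − 564700×0.00665) / (0.31) = -2700 J.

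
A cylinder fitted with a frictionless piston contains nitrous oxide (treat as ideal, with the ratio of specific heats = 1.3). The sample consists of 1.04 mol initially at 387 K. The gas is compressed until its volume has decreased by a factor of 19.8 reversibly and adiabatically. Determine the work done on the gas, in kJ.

W ≈ 16.2 kJ

Adiabatic: T₁V₁^(γ−1) = T₂V₂^(γ−1) ⇒ T₂ = T₁ (V₁/V₂)^(γ−1).
T₂ = 387 × 19.8^(0.3) = 947.8 K.
Q = 0, so ΔU = W_on_gas = nCᵥΔT with Cᵥ = R/(γ−1) = 27.71 J/(mol·K).
ΔU = 1.04 × 27.71 × (947.8 − 387) = 16160 J.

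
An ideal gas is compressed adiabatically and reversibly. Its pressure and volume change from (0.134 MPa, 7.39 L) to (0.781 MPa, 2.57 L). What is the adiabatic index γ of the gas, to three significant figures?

PV^γ = const ⇒ γ = ln(P₂/P₁) / ln(V₁/V₂).
γ = ln(0.781/0.134) / ln(7.39/2.57) = 1.669.

γ ≈ 1.67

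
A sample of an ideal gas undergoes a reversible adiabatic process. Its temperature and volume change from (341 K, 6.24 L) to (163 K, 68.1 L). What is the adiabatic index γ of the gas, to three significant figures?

γ ≈ 1.31

TV^(γ−1) = const ⇒ γ − 1 = ln(T₂/T₁) / ln(V₁/V₂).
γ = 1 + ln(163/341) / ln(6.24/68.1) = 1.309.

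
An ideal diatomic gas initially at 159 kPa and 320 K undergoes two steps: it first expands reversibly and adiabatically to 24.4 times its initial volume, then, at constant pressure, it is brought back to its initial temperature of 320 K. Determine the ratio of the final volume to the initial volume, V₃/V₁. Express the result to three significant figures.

V₃/V₁ ≈ 87.6

For a diatomic ideal gas γ = 7/5.
Adiabatic step: V₂/V₁ = 24.4; T₂ = T₁·(1/24.4)^(2/5) = 89.16 K.
Isobaric step: V₃/V₂ = T₃/T₂ = 320/89.16.
V₃/V₁ = (V₂/V₁)(V₃/V₂) = 24.4 × (320/89.16) = 87.57.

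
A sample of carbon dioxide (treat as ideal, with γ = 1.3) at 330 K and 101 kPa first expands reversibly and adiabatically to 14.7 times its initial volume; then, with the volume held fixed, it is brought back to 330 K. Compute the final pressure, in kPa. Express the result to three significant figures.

P₃ ≈ 6.87 kPa

Adiabatic step (PV^γ = const): P₂ = 101×(1/14.7)^(1.3) = 3.068 kPa; T₂ = 330×(1/14.7)^(0.3) = 147.3 K.
Isochoric: P₃ = P₂(T₃/T₂) = 3.068 × (330/147.3) = 6.871 kPa.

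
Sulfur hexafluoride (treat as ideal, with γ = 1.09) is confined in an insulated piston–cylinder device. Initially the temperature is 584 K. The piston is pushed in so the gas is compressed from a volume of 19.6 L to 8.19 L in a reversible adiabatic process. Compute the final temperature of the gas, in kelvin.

Adiabatic: T₁V₁^(γ−1) = T₂V₂^(γ−1) ⇒ T₂ = T₁ (V₁/V₂)^(γ−1).
T₂ = 584 × (19.6/8.19)^(0.09) = 631.7 K.

T₂ ≈ 632 K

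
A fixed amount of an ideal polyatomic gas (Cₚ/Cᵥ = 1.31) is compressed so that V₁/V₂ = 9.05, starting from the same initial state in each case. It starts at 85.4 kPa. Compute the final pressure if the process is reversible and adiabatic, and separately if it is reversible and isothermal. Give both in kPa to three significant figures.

adiabatic: 1530 kPa; isothermal: 773 kPa

Isothermal: P₂ = P₁(V₁/V₂) = 85.4×9.05 = 772.9 kPa.
Adiabatic: P₂ = P₁(V₁/V₂)^γ = 85.4×9.05^(1.31) = 1530 kPa.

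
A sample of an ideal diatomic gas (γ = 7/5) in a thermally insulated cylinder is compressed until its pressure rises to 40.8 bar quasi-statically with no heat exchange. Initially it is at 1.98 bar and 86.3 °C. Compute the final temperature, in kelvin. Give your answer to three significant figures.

T₂ ≈ 853 K

Adiabatic: T₂/T₁ = (P₂/P₁)^((γ−1)/γ).
T₁ = 86.3 °C = 359.4 K.
T₂ = 359.4 × (40.8/1.98)^(2/7) = 853.2 K.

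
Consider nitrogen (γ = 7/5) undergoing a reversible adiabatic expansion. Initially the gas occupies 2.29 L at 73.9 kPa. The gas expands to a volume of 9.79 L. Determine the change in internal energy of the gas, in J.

ΔU ≈ -186 J

P₂ = P₁(V₁/V₂)^γ = 73.9×(2.29/9.79)^(7/5) = 9.668 kPa.
For a reversible adiabat, W_by_gas = (P₁V₁ − P₂V₂)/(γ−1).
W_by = (73900×0.00229 − 9668×0.00979) / (2/5) = 186.5 J.
Q = 0 ⇒ ΔU = −W_by = -186.5 J.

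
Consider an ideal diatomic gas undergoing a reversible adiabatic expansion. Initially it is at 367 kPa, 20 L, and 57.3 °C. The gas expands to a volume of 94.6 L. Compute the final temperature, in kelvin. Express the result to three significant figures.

T₂ ≈ 177 K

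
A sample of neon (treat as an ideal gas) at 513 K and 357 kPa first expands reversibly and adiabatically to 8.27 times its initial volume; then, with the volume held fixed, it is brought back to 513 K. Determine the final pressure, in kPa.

For a monatomic ideal gas γ = 5/3.
Adiabatic step (PV^γ = const): P₂ = 357×(1/8.27)^(5/3) = 10.56 kPa; T₂ = 513×(1/8.27)^(2/3) = 125.4 K.
Isochoric: P₃ = P₂(T₃/T₂) = 10.56 × (513/125.4) = 43.17 kPa.

P₃ ≈ 43.2 kPa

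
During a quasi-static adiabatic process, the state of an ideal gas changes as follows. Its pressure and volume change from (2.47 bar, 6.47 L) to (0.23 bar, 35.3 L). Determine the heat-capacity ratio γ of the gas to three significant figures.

PV^γ = const ⇒ γ = ln(P₂/P₁) / ln(V₁/V₂).
γ = ln(0.23/2.47) / ln(6.47/35.3) = 1.399.

γ ≈ 1.40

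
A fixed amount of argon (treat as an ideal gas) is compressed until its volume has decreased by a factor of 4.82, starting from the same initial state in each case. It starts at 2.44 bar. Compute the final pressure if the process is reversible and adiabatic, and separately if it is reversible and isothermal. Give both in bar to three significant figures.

adiabatic: 33.6 bar; isothermal: 11.8 bar

For a monatomic ideal gas γ = 5/3.
Isothermal: P₂ = P₁(V₁/V₂) = 2.44×4.82 = 11.76 bar.
Adiabatic: P₂ = P₁(V₁/V₂)^γ = 2.44×4.82^(5/3) = 33.56 bar.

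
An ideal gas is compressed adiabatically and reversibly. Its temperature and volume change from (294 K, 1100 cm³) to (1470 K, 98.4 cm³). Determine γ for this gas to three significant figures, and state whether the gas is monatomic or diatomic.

γ ≈ 1.67; monatomic

TV^(γ−1) = const ⇒ γ − 1 = ln(T₂/T₁) / ln(V₁/V₂).
γ = 1 + ln(1470/294) / ln(1100/98.4) = 1.667.
γ ≈ 1.67 is close to 5/3, so the gas is monatomic.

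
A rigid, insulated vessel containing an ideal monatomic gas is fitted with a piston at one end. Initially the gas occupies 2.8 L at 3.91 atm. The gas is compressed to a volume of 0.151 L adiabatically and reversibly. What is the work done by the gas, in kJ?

W ≈ -9.99 kJ

γ = 5/3 for a monatomic ideal gas.
P₂ = P₁(V₁/V₂)^γ = 3.91×(2.8/0.151)^(5/3) = 507.9 atm.
For a reversible adiabat, W_by_gas = (P₁V₁ − P₂V₂)/(γ−1).
W_by = (396200×0.0028 − 5.147×10^7×0.000151) / (2/3) = -9993 J.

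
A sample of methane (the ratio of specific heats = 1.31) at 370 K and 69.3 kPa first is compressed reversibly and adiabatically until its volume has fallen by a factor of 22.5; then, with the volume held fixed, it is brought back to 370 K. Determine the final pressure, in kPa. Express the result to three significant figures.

Adiabatic step (PV^γ = const): P₂ = 69.3×22.5^(1.31) = 4093 kPa; T₂ = 370×22.5^(0.31) = 971.4 K.
Isochoric: P₃ = P₂(T₃/T₂) = 4093 × (370/971.4) = 1559 kPa.

P₃ ≈ 1560 kPa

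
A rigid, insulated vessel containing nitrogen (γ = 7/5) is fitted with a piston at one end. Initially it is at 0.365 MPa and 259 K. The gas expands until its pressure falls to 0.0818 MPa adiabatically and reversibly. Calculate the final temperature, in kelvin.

T₂ ≈ 169 K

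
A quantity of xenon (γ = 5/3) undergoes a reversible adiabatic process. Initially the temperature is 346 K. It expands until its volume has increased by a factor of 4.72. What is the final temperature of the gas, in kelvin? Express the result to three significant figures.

T₂ ≈ 123 K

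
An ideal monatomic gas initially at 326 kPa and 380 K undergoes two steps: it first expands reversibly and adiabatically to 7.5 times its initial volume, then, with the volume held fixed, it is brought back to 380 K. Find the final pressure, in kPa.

For a monatomic ideal gas γ = 5/3.
Adiabatic step (PV^γ = const): P₂ = 326×(1/7.5)^(5/3) = 11.34 kPa; T₂ = 380×(1/7.5)^(2/3) = 99.18 K.
Isochoric: P₃ = P₂(T₃/T₂) = 11.34 × (380/99.18) = 43.47 kPa.

P₃ ≈ 43.5 kPa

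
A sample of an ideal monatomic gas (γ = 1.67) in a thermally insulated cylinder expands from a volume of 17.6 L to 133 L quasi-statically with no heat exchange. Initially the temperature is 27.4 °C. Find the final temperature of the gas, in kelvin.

T₂ ≈ 77.5 K

For a reversible adiabat TV^(γ−1) is constant, so T₂ = T₁ (V₁/V₂)^(γ−1).
T₁ = 27.4 °C = 300.5 K.
T₂ = 300.5 × (17.6/133)^(0.67) = 77.52 K.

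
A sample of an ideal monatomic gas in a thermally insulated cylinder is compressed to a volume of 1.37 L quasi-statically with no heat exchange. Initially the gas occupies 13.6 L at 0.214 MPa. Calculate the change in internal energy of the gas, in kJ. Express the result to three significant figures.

ΔU ≈ 15.8 kJ

γ = 5/3 for a monatomic ideal gas.
P₂ = P₁(V₁/V₂)^γ = 0.214×(13.6/1.37)^(5/3) = 9.812 MPa.
For a reversible adiabat, W_by_gas = (P₁V₁ − P₂V₂)/(γ−1).
W_by = (214000×0.0136 − 9.812×10^6×0.00137) / (2/3) = -15800 J.
Q = 0 ⇒ ΔU = −W_by = 15800 J.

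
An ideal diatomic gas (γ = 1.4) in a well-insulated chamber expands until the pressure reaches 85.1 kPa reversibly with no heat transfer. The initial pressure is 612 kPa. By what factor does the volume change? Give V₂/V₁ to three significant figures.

From PV^γ = const, V₂/V₁ = (P₁/P₂)^(1/γ).
V₂/V₁ = (612/85.1)^(0.714) = 4.093.

V₂/V₁ ≈ 4.09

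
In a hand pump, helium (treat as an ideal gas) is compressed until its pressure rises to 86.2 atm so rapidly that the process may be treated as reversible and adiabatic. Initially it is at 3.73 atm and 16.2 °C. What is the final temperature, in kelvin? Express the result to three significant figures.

Along an adiabat T P^((1−γ)/γ) is constant, so T₂ = T₁ (P₂/P₁)^((γ−1)/γ).
For a monatomic ideal gas γ = 5/3, so (γ−1)/γ = 2/5.
T₁ = 16.2 °C = 289.3 K.
T₂ = 289.3 × (86.2/3.73)^(2/5) = 1016 K.

T₂ ≈ 1020 K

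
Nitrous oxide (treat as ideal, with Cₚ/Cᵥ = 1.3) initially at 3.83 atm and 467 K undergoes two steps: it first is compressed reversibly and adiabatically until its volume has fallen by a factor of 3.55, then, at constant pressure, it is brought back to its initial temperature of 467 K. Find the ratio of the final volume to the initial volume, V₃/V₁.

V₃/V₁ ≈ 0.193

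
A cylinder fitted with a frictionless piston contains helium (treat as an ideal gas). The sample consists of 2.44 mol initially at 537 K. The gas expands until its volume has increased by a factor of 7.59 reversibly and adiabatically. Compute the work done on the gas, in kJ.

For a reversible adiabat TV^(γ−1) is constant, so T₂ = T₁ (V₁/V₂)^(γ−1).
γ = 5/3 for a monatomic ideal gas, so γ−1 = 2/3.
T₂ = 537 × (1/7.59)^(2/3) = 139 K.
Q = 0, so ΔU = W_on_gas = nCᵥΔT with Cᵥ = R/(γ−1) = 12.47 J/(mol·K).
ΔU = 2.44 × 12.47 × (139 − 537) = -12110 J.

W ≈ -12.1 kJ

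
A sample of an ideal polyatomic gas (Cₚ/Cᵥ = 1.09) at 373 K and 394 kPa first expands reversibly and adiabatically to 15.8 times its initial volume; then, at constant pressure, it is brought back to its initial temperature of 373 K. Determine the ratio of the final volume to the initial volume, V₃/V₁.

Adiabatic step: V₂/V₁ = 15.8; T₂ = T₁·(1/15.8)^(0.09) = 291 K.
Isobaric step: V₃/V₂ = T₃/T₂ = 373/291.
V₃/V₁ = (V₂/V₁)(V₃/V₂) = 15.8 × (373/291) = 20.26.

V₃/V₁ ≈ 20.3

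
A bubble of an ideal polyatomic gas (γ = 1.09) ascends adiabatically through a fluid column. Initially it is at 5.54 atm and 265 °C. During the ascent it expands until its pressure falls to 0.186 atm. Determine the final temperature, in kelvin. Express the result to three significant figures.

Along an adiabat T P^((1−γ)/γ) is constant, so T₂ = T₁ (P₂/P₁)^((γ−1)/γ).
T₁ = 265 °C = 538.1 K.
T₂ = 538.1 × (0.186/5.54)^(0.0826) = 406.6 K.

T₂ ≈ 407 K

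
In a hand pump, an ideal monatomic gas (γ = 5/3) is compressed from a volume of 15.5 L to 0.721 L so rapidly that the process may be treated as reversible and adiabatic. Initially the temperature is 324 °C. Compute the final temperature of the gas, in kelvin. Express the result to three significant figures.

T₂ ≈ 4620 K

Adiabatic: T₁V₁^(γ−1) = T₂V₂^(γ−1) ⇒ T₂ = T₁ (V₁/V₂)^(γ−1).
T₁ = 324 °C = 597.1 K.
T₂ = 597.1 × (15.5/0.721)^(2/3) = 4617 K.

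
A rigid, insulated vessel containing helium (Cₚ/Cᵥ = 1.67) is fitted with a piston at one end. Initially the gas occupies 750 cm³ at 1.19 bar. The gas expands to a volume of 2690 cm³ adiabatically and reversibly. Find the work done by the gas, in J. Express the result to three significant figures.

P₂ = P₁(V₁/V₂)^γ = 1.19×(750/2690)^(1.67) = 0.141 bar.
For a reversible adiabat, W_by_gas = (P₁V₁ − P₂V₂)/(γ−1).
W_by = (119000×0.00075 − 14100×0.00269) / (0.67) = 76.6 J.

W ≈ 76.6 J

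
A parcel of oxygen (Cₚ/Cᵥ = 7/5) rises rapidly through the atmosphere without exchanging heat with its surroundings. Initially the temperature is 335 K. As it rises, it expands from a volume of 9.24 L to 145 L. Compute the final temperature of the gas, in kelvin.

T₂ ≈ 111 K

For a reversible adiabat TV^(γ−1) is constant, so T₂ = T₁ (V₁/V₂)^(γ−1).
T₂ = 335 × (9.24/145)^(2/5) = 111.4 K.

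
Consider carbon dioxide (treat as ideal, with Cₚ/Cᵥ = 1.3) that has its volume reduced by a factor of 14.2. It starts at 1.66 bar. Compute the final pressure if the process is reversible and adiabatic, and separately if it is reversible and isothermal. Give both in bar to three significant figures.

adiabatic: 52.2 bar; isothermal: 23.6 bar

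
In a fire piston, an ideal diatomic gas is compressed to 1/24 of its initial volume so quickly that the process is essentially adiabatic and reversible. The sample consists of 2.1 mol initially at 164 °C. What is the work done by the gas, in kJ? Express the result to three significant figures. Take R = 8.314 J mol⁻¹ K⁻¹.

Adiabatic: T₁V₁^(γ−1) = T₂V₂^(γ−1) ⇒ T₂ = T₁ (V₁/V₂)^(γ−1).
γ = 7/5 for a diatomic ideal gas, so γ−1 = 2/5.
T₁ = 164 °C = 437.1 K.
T₂ = 437.1 × 24^(2/5) = 1559 K.
Q = 0, so ΔU = W_on_gas = nCᵥΔT with Cᵥ = R/(γ−1) = 20.79 J/(mol·K).
ΔU = 2.1 × 20.79 × (1559 − 437.1) = 48950 J.
Work done by the gas = −ΔU = -48950 J.

W ≈ -48.9 kJ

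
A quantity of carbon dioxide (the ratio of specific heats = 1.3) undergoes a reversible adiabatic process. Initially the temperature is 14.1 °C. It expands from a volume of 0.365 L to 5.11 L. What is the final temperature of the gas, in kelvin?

For a reversible adiabat TV^(γ−1) is constant, so T₂ = T₁ (V₁/V₂)^(γ−1).
T₁ = 14.1 °C = 287.2 K.
T₂ = 287.2 × (0.365/5.11)^(0.3) = 130.1 K.

T₂ ≈ 130 K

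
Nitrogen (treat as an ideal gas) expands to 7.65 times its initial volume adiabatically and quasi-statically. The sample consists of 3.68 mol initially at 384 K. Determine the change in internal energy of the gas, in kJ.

ΔU ≈ -16.4 kJ

For a reversible adiabat TV^(γ−1) is constant, so T₂ = T₁ (V₁/V₂)^(γ−1).
γ = 7/5 for a diatomic ideal gas, so γ−1 = 2/5.
T₂ = 384 × (1/7.65)^(2/5) = 170.2 K.
Q = 0, so ΔU = W_on_gas = nCᵥΔT with Cᵥ = R/(γ−1) = 20.79 J/(mol·K).
ΔU = 3.68 × 20.79 × (170.2 − 384) = -16360 J.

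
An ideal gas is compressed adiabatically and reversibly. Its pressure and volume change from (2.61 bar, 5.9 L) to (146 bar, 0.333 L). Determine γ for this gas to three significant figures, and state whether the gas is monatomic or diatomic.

γ ≈ 1.40; diatomic

PV^γ = const ⇒ γ = ln(P₂/P₁) / ln(V₁/V₂).
γ = ln(146/2.61) / ln(5.9/0.333) = 1.4.
γ ≈ 1.40 is close to 7/5, so the gas is diatomic.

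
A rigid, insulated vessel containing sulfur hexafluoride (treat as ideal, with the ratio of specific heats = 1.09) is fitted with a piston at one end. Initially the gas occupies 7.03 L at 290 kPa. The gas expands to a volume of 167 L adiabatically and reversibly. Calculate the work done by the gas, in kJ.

W ≈ 5.62 kJ

P₂ = P₁(V₁/V₂)^γ = 290×(7.03/167)^(1.09) = 9.179 kPa.
For a reversible adiabat, W_by_gas = (P₁V₁ − P₂V₂)/(γ−1).
W_by = (290000×0.00703 − 9179×0.167) / (0.09) = 5619 J.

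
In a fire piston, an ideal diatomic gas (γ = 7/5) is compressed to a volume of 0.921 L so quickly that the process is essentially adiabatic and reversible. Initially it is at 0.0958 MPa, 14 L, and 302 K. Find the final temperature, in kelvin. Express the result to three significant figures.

T₂ ≈ 897 K

For a reversible adiabat TV^(γ−1) is constant, so T₂ = T₁ (V₁/V₂)^(γ−1).
T₂ = 302 × (14/0.921)^(2/5) = 896.9 K.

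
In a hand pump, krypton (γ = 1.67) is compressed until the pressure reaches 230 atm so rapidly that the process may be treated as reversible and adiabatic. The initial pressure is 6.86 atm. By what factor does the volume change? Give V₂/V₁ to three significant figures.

V₂/V₁ ≈ 0.122

From PV^γ = const, V₂/V₁ = (P₁/P₂)^(1/γ).
V₂/V₁ = (6.86/230)^(0.599) = 0.1221.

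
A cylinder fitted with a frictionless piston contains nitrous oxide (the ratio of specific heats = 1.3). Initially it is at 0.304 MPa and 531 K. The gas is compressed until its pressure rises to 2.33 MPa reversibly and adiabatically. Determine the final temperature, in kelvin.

T₂ ≈ 850 K

Along an adiabat T P^((1−γ)/γ) is constant, so T₂ = T₁ (P₂/P₁)^((γ−1)/γ).
T₂ = 531 × (2.33/0.304)^(0.231) = 849.6 K.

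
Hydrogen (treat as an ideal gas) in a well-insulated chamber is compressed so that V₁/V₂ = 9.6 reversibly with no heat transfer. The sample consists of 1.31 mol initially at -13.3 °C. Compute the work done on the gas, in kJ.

Adiabatic: T₁V₁^(γ−1) = T₂V₂^(γ−1) ⇒ T₂ = T₁ (V₁/V₂)^(γ−1).
γ = 7/5 for a diatomic ideal gas, so γ−1 = 2/5.
T₁ = -13.3 °C = 259.8 K.
T₂ = 259.8 × 9.6^(2/5) = 642.1 K.
Q = 0, so ΔU = W_on_gas = nCᵥΔT with Cᵥ = R/(γ−1) = 20.79 J/(mol·K).
ΔU = 1.31 × 20.79 × (642.1 − 259.8) = 10410 J.

W ≈ 10.4 kJ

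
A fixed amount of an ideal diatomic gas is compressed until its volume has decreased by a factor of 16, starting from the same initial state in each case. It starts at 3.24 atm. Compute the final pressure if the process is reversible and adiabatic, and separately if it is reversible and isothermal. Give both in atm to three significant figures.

For a diatomic ideal gas γ = 7/5.
Isothermal: P₂ = P₁(V₁/V₂) = 3.24×16 = 51.84 atm.
Adiabatic: P₂ = P₁(V₁/V₂)^γ = 3.24×16^(7/5) = 157.1 atm.

adiabatic: 157 atm; isothermal: 51.8 atm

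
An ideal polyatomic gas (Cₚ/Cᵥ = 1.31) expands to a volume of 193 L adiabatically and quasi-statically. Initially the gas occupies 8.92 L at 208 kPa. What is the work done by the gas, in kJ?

W ≈ 3.68 kJ

P₂ = P₁(V₁/V₂)^γ = 208×(8.92/193)^(1.31) = 3.706 kPa.
For a reversible adiabat, W_by_gas = (P₁V₁ − P₂V₂)/(γ−1).
W_by = (208000×0.00892 − 3706×0.193) / (0.31) = 3677 J.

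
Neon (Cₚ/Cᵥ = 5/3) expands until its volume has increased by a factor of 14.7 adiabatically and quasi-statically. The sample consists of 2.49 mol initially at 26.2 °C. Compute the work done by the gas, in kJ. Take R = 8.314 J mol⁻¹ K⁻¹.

Adiabatic: T₁V₁^(γ−1) = T₂V₂^(γ−1) ⇒ T₂ = T₁ (V₁/V₂)^(γ−1).
T₁ = 26.2 °C = 299.3 K.
T₂ = 299.3 × (1/14.7)^(2/3) = 49.88 K.
Q = 0, so ΔU = W_on_gas = nCᵥΔT with Cᵥ = R/(γ−1) = 12.47 J/(mol·K).
ΔU = 2.49 × 12.47 × (49.88 − 299.3) = -7747 J.
Work done by the gas = −ΔU = 7747 J.

W ≈ 7.75 kJ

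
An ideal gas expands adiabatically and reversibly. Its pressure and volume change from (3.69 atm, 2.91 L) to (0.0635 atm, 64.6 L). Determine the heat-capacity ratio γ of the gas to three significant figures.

PV^γ = const ⇒ γ = ln(P₂/P₁) / ln(V₁/V₂).
γ = ln(0.0635/3.69) / ln(2.91/64.6) = 1.31.

γ ≈ 1.31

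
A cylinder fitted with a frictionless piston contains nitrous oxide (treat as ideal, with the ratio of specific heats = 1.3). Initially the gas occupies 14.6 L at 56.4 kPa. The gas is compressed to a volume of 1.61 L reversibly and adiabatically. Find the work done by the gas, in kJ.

P₂ = P₁(V₁/V₂)^γ = 56.4×(14.6/1.61)^(1.3) = 991 kPa.
For a reversible adiabat, W_by_gas = (P₁V₁ − P₂V₂)/(γ−1).
W_by = (56400×0.0146 − 991000×0.00161) / (0.3) = -2573 J.

W ≈ -2.57 kJ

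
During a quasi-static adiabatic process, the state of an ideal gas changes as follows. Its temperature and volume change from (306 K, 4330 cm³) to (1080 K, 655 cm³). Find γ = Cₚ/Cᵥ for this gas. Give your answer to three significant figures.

γ ≈ 1.67

TV^(γ−1) = const ⇒ γ − 1 = ln(T₂/T₁) / ln(V₁/V₂).
γ = 1 + ln(1080/306) / ln(4330/655) = 1.668.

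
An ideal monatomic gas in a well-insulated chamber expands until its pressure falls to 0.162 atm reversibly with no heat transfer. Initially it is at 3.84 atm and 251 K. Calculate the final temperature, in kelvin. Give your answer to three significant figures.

T₂ ≈ 70.8 K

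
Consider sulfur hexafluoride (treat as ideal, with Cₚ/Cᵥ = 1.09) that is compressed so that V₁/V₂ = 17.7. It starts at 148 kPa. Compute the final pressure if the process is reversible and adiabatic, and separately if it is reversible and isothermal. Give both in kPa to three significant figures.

Isothermal: P₂ = P₁(V₁/V₂) = 148×17.7 = 2620 kPa.
Adiabatic: P₂ = P₁(V₁/V₂)^γ = 148×17.7^(1.09) = 3393 kPa.

adiabatic: 3390 kPa; isothermal: 2620 kPa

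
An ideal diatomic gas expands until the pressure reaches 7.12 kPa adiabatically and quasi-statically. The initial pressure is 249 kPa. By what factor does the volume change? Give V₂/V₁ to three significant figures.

V₂/V₁ ≈ 12.7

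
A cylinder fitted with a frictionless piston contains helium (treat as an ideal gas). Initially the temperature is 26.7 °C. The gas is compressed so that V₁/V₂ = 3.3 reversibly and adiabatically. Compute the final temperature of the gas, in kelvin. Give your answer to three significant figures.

Adiabatic: T₁V₁^(γ−1) = T₂V₂^(γ−1) ⇒ T₂ = T₁ (V₁/V₂)^(γ−1).
For a monatomic ideal gas γ = 5/3, so γ−1 = 2/3.
T₁ = 26.7 °C = 299.8 K.
T₂ = 299.8 × 3.3^(2/3) = 664.6 K.

T₂ ≈ 665 K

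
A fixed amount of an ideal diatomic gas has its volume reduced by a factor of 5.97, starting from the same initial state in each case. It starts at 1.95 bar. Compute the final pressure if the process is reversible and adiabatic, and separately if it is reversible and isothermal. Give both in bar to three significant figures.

For a diatomic ideal gas γ = 7/5.
Isothermal: P₂ = P₁(V₁/V₂) = 1.95×5.97 = 11.64 bar.
Adiabatic: P₂ = P₁(V₁/V₂)^γ = 1.95×5.97^(7/5) = 23.79 bar.

adiabatic: 23.8 bar; isothermal: 11.6 bar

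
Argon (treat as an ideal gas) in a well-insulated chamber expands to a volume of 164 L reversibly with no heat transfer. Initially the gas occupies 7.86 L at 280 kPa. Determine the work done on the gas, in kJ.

W ≈ -2.87 kJ

γ = 5/3 for a monatomic ideal gas.
P₂ = P₁(V₁/V₂)^γ = 280×(7.86/164)^(5/3) = 1.771 kPa.
For a reversible adiabat, W_by_gas = (P₁V₁ − P₂V₂)/(γ−1).
W_by = (280000×0.00786 − 1771×0.164) / (2/3) = 2866 J.
W_on_gas = −W_by = -2866 J.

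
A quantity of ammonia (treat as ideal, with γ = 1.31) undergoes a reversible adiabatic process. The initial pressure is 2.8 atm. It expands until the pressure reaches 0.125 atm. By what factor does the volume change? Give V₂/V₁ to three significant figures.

V₂/V₁ ≈ 10.7

From PV^γ = const, V₂/V₁ = (P₁/P₂)^(1/γ).
V₂/V₁ = (2.8/0.125)^(0.763) = 10.73.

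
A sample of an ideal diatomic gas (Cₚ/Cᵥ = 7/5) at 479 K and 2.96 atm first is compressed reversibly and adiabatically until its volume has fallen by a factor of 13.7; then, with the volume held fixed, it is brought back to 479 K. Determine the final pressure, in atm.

P₃ ≈ 40.6 atm

Adiabatic step (PV^γ = const): P₂ = 2.96×13.7^(7/5) = 115.5 atm; T₂ = 479×13.7^(2/5) = 1365 K.
Isochoric: P₃ = P₂(T₃/T₂) = 115.5 × (479/1365) = 40.55 atm.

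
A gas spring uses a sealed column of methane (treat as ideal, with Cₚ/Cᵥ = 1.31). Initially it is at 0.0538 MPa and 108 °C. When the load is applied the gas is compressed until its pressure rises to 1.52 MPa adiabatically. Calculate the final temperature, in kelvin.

T₂ ≈ 840 K

Along an adiabat T P^((1−γ)/γ) is constant, so T₂ = T₁ (P₂/P₁)^((γ−1)/γ).
T₁ = 108 °C = 381.1 K.
T₂ = 381.1 × (1.52/0.0538)^(0.237) = 840.4 K.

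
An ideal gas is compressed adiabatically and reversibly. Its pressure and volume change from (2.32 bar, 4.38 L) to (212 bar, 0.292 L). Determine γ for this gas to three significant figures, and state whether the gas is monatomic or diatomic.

γ ≈ 1.67; monatomic

PV^γ = const ⇒ γ = ln(P₂/P₁) / ln(V₁/V₂).
γ = ln(212/2.32) / ln(4.38/0.292) = 1.667.
γ ≈ 1.67 is close to 5/3, so the gas is monatomic.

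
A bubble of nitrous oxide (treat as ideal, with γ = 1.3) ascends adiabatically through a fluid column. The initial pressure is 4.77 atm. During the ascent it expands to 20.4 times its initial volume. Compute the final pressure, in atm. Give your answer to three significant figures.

Since PV^γ is constant along a reversible adiabat, P₂ = P₁ (V₁/V₂)^γ.
P₂ = 4.77 × (1/20.4)^(1.3) = 0.09462 atm.

P₂ ≈ 0.0946 atm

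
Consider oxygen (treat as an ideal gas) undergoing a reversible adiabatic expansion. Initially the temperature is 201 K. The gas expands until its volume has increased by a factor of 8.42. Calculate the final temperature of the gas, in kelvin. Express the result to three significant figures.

Adiabatic: T₁V₁^(γ−1) = T₂V₂^(γ−1) ⇒ T₂ = T₁ (V₁/V₂)^(γ−1).
For a diatomic ideal gas γ = 7/5, so γ−1 = 2/5.
T₂ = 201 × (1/8.42)^(2/5) = 85.72 K.

T₂ ≈ 85.7 K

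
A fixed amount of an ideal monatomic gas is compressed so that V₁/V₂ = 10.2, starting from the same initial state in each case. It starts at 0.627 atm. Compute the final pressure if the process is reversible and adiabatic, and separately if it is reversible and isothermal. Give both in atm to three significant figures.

adiabatic: 30.1 atm; isothermal: 6.40 atm

For a monatomic ideal gas γ = 5/3.
Isothermal: P₂ = P₁(V₁/V₂) = 0.627×10.2 = 6.395 atm.
Adiabatic: P₂ = P₁(V₁/V₂)^γ = 0.627×10.2^(5/3) = 30.08 atm.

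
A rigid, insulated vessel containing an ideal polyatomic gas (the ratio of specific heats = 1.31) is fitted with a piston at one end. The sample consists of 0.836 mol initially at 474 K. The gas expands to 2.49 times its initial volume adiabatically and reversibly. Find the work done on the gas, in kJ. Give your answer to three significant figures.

For a reversible adiabat TV^(γ−1) is constant, so T₂ = T₁ (V₁/V₂)^(γ−1).
T₂ = 474 × (1/2.49)^(0.31) = 357.2 K.
Q = 0, so ΔU = W_on_gas = nCᵥΔT with Cᵥ = R/(γ−1) = 26.82 J/(mol·K).
ΔU = 0.836 × 26.82 × (357.2 − 474) = -2618 J.

W ≈ -2.62 kJ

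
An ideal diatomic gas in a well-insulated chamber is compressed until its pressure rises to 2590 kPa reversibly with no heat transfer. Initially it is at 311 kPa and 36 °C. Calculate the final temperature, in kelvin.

Adiabatic: T₂/T₁ = (P₂/P₁)^((γ−1)/γ).
For a diatomic ideal gas γ = 7/5, so (γ−1)/γ = 2/7.
T₁ = 36 °C = 309.1 K.
T₂ = 309.1 × (2590/311)^(2/7) = 566.5 K.

T₂ ≈ 566 K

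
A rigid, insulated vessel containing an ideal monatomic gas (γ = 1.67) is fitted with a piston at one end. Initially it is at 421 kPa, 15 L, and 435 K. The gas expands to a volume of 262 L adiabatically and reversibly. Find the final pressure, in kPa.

P₂ ≈ 3.55 kPa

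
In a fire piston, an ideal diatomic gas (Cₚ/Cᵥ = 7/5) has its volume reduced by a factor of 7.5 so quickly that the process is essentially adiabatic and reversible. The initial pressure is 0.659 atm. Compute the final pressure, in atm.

Since PV^γ is constant along a reversible adiabat, P₂ = P₁ (V₁/V₂)^γ.
P₂ = 0.659 × 7.5^(7/5) = 11.07 atm.

P₂ ≈ 11.1 atm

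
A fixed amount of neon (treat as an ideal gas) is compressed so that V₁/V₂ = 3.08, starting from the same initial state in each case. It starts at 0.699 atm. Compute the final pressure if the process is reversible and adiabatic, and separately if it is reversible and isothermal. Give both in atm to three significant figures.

For a monatomic ideal gas γ = 5/3.
Isothermal: P₂ = P₁(V₁/V₂) = 0.699×3.08 = 2.153 atm.
Adiabatic: P₂ = P₁(V₁/V₂)^γ = 0.699×3.08^(5/3) = 4.558 atm.

adiabatic: 4.56 atm; isothermal: 2.15 atm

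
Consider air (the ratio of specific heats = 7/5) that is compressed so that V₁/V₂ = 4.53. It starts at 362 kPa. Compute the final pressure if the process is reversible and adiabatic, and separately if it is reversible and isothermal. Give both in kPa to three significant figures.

adiabatic: 3000 kPa; isothermal: 1640 kPa

Isothermal: P₂ = P₁(V₁/V₂) = 362×4.53 = 1640 kPa.
Adiabatic: P₂ = P₁(V₁/V₂)^γ = 362×4.53^(7/5) = 3001 kPa.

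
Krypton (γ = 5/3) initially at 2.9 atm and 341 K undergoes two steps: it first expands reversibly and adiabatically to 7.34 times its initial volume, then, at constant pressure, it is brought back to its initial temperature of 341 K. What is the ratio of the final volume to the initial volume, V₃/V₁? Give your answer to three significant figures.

Adiabatic step: V₂/V₁ = 7.34; T₂ = T₁·(1/7.34)^(2/3) = 90.29 K.
Isobaric step: V₃/V₂ = T₃/T₂ = 341/90.29.
V₃/V₁ = (V₂/V₁)(V₃/V₂) = 7.34 × (341/90.29) = 27.72.

V₃/V₁ ≈ 27.7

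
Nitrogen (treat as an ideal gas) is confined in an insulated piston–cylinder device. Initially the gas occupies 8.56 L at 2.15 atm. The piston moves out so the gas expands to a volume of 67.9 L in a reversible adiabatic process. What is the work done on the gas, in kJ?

W ≈ -2.63 kJ

γ = 7/5 for a diatomic ideal gas.
P₂ = P₁(V₁/V₂)^γ = 2.15×(8.56/67.9)^(7/5) = 0.1184 atm.
For a reversible adiabat, W_by_gas = (P₁V₁ − P₂V₂)/(γ−1).
W_by = (217800×0.00856 − 12000×0.0679) / (2/5) = 2626 J.
W_on_gas = −W_by = -2626 J.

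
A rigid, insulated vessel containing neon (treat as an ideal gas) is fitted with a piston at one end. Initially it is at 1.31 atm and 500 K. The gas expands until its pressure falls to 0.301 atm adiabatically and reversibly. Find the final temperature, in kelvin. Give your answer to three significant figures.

T₂ ≈ 278 K

Adiabatic: T₂/T₁ = (P₂/P₁)^((γ−1)/γ).
For a monatomic ideal gas γ = 5/3, so (γ−1)/γ = 2/5.
T₂ = 500 × (0.301/1.31)^(2/5) = 277.6 K.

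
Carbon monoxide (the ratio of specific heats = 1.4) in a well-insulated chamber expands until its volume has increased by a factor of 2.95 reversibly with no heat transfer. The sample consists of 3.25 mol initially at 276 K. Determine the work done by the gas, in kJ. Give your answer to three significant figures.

W ≈ 6.55 kJ

Adiabatic: T₁V₁^(γ−1) = T₂V₂^(γ−1) ⇒ T₂ = T₁ (V₁/V₂)^(γ−1).
T₂ = 276 × (1/2.95)^(0.4) = 179.1 K.
Q = 0, so ΔU = W_on_gas = nCᵥΔT with Cᵥ = R/(γ−1) = 20.79 J/(mol·K).
ΔU = 3.25 × 20.79 × (179.1 − 276) = -6549 J.
Work done by the gas = −ΔU = 6549 J.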